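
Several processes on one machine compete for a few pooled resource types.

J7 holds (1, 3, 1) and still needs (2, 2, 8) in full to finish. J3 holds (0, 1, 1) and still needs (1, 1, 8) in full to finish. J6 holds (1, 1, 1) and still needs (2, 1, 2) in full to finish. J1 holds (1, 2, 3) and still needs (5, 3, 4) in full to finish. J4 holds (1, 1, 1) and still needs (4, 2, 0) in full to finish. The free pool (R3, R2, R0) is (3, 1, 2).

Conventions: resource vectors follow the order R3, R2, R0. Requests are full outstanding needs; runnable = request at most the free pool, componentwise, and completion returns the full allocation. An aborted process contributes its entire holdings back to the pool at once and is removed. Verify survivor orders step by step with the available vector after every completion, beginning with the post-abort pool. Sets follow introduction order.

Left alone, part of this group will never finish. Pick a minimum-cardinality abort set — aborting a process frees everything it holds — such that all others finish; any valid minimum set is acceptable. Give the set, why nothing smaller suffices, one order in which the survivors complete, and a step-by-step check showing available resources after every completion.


The answer: abort J7.
Key observation: J3 could never have finished before the abort; with (1, 3, 1) returned by J7, it fits at step 4.
Minimality: the empty abort set fails — the state is deadlocked as it stands.
Survivors finish in the order: J4, J6, J1, J3. Step-by-step check (pool after the aborts first):
  pool = (4, 4, 3)
  J4: need (4, 2, 0) fits (4, 4, 3); releases (1, 1, 1), pool now (5, 5, 4)
  J6: need (2, 1, 2) fits (5, 5, 4); releases (1, 1, 1), pool now (6, 6, 5)
  J1: need (5, 3, 4) fits (6, 6, 5); releases (1, 2, 3), pool now (7, 8, 8)
  J3: need (1, 1, 8) fits (7, 8, 8); releases (0, 1, 1), pool now (7, 9, 9)


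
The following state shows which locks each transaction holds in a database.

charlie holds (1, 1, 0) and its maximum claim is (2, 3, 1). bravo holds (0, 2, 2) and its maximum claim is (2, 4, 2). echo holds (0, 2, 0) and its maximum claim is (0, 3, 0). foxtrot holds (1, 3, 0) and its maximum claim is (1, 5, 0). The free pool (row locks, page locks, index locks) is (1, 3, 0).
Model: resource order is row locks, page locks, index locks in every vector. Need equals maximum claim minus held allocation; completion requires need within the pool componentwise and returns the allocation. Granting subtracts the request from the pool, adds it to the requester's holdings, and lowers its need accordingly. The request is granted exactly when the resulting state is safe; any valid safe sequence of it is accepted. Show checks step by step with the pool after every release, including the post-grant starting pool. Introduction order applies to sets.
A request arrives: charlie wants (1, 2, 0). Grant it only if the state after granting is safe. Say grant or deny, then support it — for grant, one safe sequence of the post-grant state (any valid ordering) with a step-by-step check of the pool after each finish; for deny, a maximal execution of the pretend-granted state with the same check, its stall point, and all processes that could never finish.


DENY — the pretend-granted state is unsafe.
Key observation: after echo, foxtrot the pool peaks at (1, 6, 0), and each blocked process is short somewhere: charlie on index locks; bravo on row locks.
On the post-grant state, echo, foxtrot is a maximal run — nothing extends it. Check, step by step:
  pool = (0, 1, 0)
  echo needs (0, 1, 0) <= (0, 1, 0) -> finishes; pool += (0, 2, 0) = (0, 3, 0)
  foxtrot needs (0, 2, 0) <= (0, 3, 0) -> finishes; pool += (1, 3, 0) = (1, 6, 0)
  blocked: charlie wants (0, 0, 1), pool (1, 6, 0) — not enough index locks
  blocked: bravo wants (2, 2, 0), pool (1, 6, 0) — not enough row locks
Had the request been granted, charlie and bravo could never finish.


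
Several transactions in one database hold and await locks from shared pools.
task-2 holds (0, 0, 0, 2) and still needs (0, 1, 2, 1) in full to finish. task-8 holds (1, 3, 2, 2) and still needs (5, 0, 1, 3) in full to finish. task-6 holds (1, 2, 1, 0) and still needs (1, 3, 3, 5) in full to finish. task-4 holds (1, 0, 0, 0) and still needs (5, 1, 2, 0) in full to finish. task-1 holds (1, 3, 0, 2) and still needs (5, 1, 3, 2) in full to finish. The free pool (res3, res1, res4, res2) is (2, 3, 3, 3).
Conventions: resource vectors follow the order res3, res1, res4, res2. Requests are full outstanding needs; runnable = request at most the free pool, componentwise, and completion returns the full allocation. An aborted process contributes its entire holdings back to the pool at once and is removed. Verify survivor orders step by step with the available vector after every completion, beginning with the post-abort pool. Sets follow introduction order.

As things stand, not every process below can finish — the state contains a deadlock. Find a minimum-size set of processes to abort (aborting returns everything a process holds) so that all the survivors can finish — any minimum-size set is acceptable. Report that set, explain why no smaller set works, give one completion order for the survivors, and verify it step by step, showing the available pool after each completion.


The answer: abort task-8 and task-1.
Key observation: the returned (2, 6, 2, 4) from task-8 and task-1 is what brings task-4 — unrunnable before, under any order — into play at step 3.
Minimality, checking each single-abort alternative: task-2 alone leaves task-8 blocked (short on res3); task-8 alone leaves task-4 blocked (short on res3); task-6 alone leaves task-8 blocked (short on res3); task-4 alone leaves task-8 blocked (short on res3); task-1 alone leaves task-8 blocked (short on res3).
Survivors finish in the order: task-2, task-6, task-4. Verifying each step (pool after the aborts first):
  pool = (4, 9, 5, 7)
  task-2 needs (0, 1, 2, 1) <= (4, 9, 5, 7) -> finishes; pool += (0, 0, 0, 2) = (4, 9, 5, 9)
  task-6 needs (1, 3, 3, 5) <= (4, 9, 5, 9) -> finishes; pool += (1, 2, 1, 0) = (5, 11, 6, 9)
  task-4 needs (5, 1, 2, 0) <= (5, 11, 6, 9) -> finishes; pool += (1, 0, 0, 0) = (6, 11, 6, 9)


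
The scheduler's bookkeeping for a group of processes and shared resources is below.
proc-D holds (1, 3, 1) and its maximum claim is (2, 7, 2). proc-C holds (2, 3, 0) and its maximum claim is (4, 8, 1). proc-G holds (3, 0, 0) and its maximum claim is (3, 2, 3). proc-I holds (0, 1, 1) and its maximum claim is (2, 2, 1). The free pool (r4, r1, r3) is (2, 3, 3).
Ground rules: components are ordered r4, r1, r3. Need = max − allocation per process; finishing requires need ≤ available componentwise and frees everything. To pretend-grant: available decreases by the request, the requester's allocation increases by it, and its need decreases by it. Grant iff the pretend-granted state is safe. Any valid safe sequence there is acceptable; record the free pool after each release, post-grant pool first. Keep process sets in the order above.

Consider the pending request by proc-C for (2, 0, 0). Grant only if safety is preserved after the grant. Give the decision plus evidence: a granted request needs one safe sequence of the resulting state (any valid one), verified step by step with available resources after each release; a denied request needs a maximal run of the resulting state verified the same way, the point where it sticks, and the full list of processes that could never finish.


GRANT: granting preserves safety; a valid post-grant sequence is proc-G, proc-I, proc-D, proc-C.
Key observation: the transfer keeps a workable pool ((0, 3, 3)); proc-G starts the safe sequence.
Check on the post-grant state, step by step:
  pool = (0, 3, 3)
  run proc-G (needs (0, 2, 3), free (0, 3, 3)); after release of (3, 0, 0) the pool is (3, 3, 3)
  run proc-I (needs (2, 1, 0), free (3, 3, 3)); after release of (0, 1, 1) the pool is (3, 4, 4)
  run proc-D (needs (1, 4, 1), free (3, 4, 4)); after release of (1, 3, 1) the pool is (4, 7, 5)
  run proc-C (needs (0, 5, 1), free (4, 7, 5)); after release of (4, 3, 0) the pool is (8, 10, 5)


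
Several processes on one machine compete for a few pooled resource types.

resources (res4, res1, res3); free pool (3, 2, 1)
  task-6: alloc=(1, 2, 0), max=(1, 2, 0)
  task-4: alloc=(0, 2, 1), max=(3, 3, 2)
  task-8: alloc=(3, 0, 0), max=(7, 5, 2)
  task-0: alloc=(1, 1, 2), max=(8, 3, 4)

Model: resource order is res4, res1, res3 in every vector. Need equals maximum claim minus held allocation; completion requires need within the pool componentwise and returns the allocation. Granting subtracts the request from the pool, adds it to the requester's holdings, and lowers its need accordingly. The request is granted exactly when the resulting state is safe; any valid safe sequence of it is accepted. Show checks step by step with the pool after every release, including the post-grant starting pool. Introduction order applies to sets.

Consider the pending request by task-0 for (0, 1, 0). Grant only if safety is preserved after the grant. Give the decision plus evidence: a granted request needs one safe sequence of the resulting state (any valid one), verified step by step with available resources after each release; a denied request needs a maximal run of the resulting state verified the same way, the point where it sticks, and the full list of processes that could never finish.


GRANT — the state after the grant stays safe, e.g. via task-4, task-6, task-8, task-0.
Key observation: the grant leaves (3, 1, 1) free — enough for task-4, whose release restarts the cascade.
Step-by-step check of the post-grant state:
  pool = (3, 1, 1)
  task-4: need (3, 1, 1) fits (3, 1, 1); releases (0, 2, 1), pool now (3, 3, 2)
  task-6: need (0, 0, 0) fits (3, 3, 2); releases (1, 2, 0), pool now (4, 5, 2)
  task-8: need (4, 5, 2) fits (4, 5, 2); releases (3, 0, 0), pool now (7, 5, 2)
  task-0: need (7, 1, 2) fits (7, 5, 2); releases (1, 2, 2), pool now (8, 7, 4)


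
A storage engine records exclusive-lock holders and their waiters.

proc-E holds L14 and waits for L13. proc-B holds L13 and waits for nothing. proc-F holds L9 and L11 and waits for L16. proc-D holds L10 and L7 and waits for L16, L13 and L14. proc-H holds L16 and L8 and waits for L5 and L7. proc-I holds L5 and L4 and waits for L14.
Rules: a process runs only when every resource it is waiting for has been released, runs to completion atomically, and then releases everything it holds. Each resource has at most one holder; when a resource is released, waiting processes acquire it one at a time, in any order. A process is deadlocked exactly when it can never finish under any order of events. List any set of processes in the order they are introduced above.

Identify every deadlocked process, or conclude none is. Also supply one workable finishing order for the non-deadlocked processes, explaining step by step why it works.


The deadlocked set is proc-F, proc-D and proc-H.
Key observation: nobody on the ring proc-H -> proc-D -> proc-H can start until another member finishes, which never happens; proc-F waits into the deadlock from upstream.
A valid finishing order for the others: proc-B, proc-E, proc-I.
Verifying each step:
  proc-B: no waits; runs immediately, freeing L13
  proc-E: everything it awaited (L13) is free; runs, freeing L14
  proc-I: everything it awaited (L14) is free; runs, freeing L5 and L4


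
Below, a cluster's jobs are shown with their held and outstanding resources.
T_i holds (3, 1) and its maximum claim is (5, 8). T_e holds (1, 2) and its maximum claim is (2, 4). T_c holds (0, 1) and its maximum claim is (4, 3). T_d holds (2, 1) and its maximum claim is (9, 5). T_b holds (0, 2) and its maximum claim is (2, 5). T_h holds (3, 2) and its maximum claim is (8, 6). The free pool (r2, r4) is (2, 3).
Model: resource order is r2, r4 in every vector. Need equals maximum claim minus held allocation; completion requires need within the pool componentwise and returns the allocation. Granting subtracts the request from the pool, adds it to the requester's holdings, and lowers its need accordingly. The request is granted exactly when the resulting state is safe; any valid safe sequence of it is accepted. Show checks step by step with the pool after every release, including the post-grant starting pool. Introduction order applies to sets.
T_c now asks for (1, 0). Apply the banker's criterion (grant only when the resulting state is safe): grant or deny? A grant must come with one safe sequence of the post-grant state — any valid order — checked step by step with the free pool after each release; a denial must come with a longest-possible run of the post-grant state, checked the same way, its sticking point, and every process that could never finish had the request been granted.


GRANT — the state after the grant stays safe, e.g. via T_e, T_b, T_i, T_h, T_d, T_c.
Key observation: (1, 3) free after granting still covers T_e first, and each release covers the next.
Verifying the post-grant state step by step:
  pool = (1, 3)
  run T_e (needs (1, 2), free (1, 3)); after release of (1, 2) the pool is (2, 5)
  run T_b (needs (2, 3), free (2, 5)); after release of (0, 2) the pool is (2, 7)
  run T_i (needs (2, 7), free (2, 7)); after release of (3, 1) the pool is (5, 8)
  run T_h (needs (5, 4), free (5, 8)); after release of (3, 2) the pool is (8, 10)
  run T_d (needs (7, 4), free (8, 10)); after release of (2, 1) the pool is (10, 11)
  run T_c (needs (3, 2), free (10, 11)); after release of (1, 1) the pool is (11, 12)


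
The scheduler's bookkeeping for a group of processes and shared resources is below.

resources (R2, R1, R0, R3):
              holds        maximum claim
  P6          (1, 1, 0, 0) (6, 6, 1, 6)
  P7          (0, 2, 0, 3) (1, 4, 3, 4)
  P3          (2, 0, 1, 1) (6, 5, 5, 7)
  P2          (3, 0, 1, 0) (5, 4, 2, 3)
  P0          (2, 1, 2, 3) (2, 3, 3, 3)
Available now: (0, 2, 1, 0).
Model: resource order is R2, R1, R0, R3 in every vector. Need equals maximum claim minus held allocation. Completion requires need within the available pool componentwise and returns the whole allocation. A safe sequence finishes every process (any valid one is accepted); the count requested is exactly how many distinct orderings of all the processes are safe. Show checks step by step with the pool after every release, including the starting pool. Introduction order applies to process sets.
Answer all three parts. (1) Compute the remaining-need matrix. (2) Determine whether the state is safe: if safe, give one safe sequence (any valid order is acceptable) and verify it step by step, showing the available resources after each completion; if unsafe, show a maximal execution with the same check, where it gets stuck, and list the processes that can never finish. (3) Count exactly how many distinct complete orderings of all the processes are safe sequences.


(1) Need matrix, components ordered R2, R1, R0, R3:
  P6: (5, 5, 1, 6)
  P7: (1, 2, 3, 1)
  P3: (4, 5, 4, 6)
  P2: (2, 4, 1, 3)
  P0: (0, 2, 1, 0)
(2) SAFE — a valid safe sequence is P0, P7, P2, P6, P3.
Key observation: P0 is the earliest step where a requested resource binds exactly: need (0, 2, 1, 0), pool (0, 2, 1, 0) at its turn.
Verifying each step:
  pool = (0, 2, 1, 0)
  P0 needs (0, 2, 1, 0) <= (0, 2, 1, 0) -> finishes; pool += (2, 1, 2, 3) = (2, 3, 3, 3)
  P7 needs (1, 2, 3, 1) <= (2, 3, 3, 3) -> finishes; pool += (0, 2, 0, 3) = (2, 5, 3, 6)
  P2 needs (2, 4, 1, 3) <= (2, 5, 3, 6) -> finishes; pool += (3, 0, 1, 0) = (5, 5, 4, 6)
  P6 needs (5, 5, 1, 6) <= (5, 5, 4, 6) -> finishes; pool += (1, 1, 0, 0) = (6, 6, 4, 6)
  P3 needs (4, 5, 4, 6) <= (6, 6, 4, 6) -> finishes; pool += (2, 0, 1, 1) = (8, 6, 5, 7)
(3) Precisely 2 of the possible complete orderings are safe sequences.


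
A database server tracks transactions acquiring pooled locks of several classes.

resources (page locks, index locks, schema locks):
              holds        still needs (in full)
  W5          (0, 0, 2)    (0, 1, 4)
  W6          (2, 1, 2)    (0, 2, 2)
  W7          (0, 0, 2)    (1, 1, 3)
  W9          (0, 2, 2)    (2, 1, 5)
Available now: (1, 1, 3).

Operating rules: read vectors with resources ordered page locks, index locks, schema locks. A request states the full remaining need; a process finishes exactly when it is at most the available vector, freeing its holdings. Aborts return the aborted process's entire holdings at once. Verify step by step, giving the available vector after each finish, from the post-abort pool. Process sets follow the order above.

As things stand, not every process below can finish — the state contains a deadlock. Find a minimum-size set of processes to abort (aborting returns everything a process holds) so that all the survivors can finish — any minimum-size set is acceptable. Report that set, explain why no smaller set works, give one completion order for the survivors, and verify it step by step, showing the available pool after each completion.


Abort W6.
Key observation: W9 was stuck for good until W6 gave back (2, 1, 2); in the order shown it finishes at step 2.
No smaller set exists: with zero aborts the deadlock remains.
The survivors complete as W5, W9, W7. Step-by-step check (starting from the post-abort pool):
  pool = (3, 2, 5)
  W5: need (0, 1, 4) fits (3, 2, 5); releases (0, 0, 2), pool now (3, 2, 7)
  W9: need (2, 1, 5) fits (3, 2, 7); releases (0, 2, 2), pool now (3, 4, 9)
  W7: need (1, 1, 3) fits (3, 4, 9); releases (0, 0, 2), pool now (3, 4, 11)


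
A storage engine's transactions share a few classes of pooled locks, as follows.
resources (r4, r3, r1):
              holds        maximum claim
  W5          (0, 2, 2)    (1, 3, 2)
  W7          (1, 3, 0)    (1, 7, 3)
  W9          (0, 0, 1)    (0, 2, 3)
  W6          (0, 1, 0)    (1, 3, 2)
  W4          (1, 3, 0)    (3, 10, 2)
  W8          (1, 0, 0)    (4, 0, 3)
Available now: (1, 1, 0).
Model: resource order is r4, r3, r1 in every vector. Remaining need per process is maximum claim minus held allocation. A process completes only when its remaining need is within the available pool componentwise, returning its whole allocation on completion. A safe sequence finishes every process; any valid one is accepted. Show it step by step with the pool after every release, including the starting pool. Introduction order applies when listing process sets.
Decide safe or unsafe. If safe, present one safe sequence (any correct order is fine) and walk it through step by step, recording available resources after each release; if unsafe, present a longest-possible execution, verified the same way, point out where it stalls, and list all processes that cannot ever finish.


SAFE — a valid safe sequence is W5, W9, W6, W7, W4, W8.
Key observation: W5 is the earliest step where a requested resource binds exactly: need (1, 1, 0), pool (1, 1, 0) at its turn.
Walking it through:
  pool = (1, 1, 0)
  W5: need (1, 1, 0) fits (1, 1, 0); releases (0, 2, 2), pool now (1, 3, 2)
  W9: need (0, 2, 2) fits (1, 3, 2); releases (0, 0, 1), pool now (1, 3, 3)
  W6: need (1, 2, 2) fits (1, 3, 3); releases (0, 1, 0), pool now (1, 4, 3)
  W7: need (0, 4, 3) fits (1, 4, 3); releases (1, 3, 0), pool now (2, 7, 3)
  W4: need (2, 7, 2) fits (2, 7, 3); releases (1, 3, 0), pool now (3, 10, 3)
  W8: need (3, 0, 3) fits (3, 10, 3); releases (1, 0, 0), pool now (4, 10, 3)


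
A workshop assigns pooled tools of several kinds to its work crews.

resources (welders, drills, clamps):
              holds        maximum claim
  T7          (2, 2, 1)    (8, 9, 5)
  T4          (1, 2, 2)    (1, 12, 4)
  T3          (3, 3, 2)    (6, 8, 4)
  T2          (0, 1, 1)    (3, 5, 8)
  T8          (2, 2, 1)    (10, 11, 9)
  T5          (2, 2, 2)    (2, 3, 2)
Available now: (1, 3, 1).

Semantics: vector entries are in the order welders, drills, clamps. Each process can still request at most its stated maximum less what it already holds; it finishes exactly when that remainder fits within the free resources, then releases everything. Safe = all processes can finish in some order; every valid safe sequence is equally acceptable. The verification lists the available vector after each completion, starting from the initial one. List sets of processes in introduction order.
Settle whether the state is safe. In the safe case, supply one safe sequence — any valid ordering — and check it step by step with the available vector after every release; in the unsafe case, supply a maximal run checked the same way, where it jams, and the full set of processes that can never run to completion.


SAFE, for example via the order T5, T3, T7, T4, T8, T2.
Key observation: the order's first zero-slack moment is T3 ((3, 5, 2) needed, (3, 5, 3) free — a requested resource with nothing to spare).
Walking it through:
  pool = (1, 3, 1)
  T5 needs (0, 1, 0) <= (1, 3, 1) -> finishes; pool += (2, 2, 2) = (3, 5, 3)
  T3 needs (3, 5, 2) <= (3, 5, 3) -> finishes; pool += (3, 3, 2) = (6, 8, 5)
  T7 needs (6, 7, 4) <= (6, 8, 5) -> finishes; pool += (2, 2, 1) = (8, 10, 6)
  T4 needs (0, 10, 2) <= (8, 10, 6) -> finishes; pool += (1, 2, 2) = (9, 12, 8)
  T8 needs (8, 9, 8) <= (9, 12, 8) -> finishes; pool += (2, 2, 1) = (11, 14, 9)
  T2 needs (3, 4, 7) <= (11, 14, 9) -> finishes; pool += (0, 1, 1) = (11, 15, 10)


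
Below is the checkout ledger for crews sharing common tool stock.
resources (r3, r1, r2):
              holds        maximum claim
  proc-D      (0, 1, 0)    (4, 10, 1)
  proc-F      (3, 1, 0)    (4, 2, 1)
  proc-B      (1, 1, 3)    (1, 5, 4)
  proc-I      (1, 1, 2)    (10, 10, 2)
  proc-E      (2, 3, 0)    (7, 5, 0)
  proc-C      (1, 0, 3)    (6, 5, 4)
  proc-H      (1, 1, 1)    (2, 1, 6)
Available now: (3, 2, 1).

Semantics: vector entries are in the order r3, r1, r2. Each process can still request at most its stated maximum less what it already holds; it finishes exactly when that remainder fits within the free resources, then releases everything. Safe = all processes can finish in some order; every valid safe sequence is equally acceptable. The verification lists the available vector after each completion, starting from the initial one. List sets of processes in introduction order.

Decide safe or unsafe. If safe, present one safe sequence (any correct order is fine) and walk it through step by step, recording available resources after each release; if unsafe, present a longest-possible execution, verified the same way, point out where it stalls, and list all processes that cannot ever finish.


UNSAFE — no complete ordering exists.
Key observation: no order helps: past proc-F, proc-E, proc-C, proc-B, proc-H, the free pool tops out at (11, 8, 8), below what each blocked process needs in r1.
Going as far as possible: proc-F, proc-E, proc-C, proc-B, proc-H; after that, nothing fits. Step-by-step check:
  pool = (3, 2, 1)
  proc-F: need (1, 1, 1) fits (3, 2, 1); releases (3, 1, 0), pool now (6, 3, 1)
  proc-E: need (5, 2, 0) fits (6, 3, 1); releases (2, 3, 0), pool now (8, 6, 1)
  proc-C: need (5, 5, 1) fits (8, 6, 1); releases (1, 0, 3), pool now (9, 6, 4)
  proc-B: need (0, 4, 1) fits (9, 6, 4); releases (1, 1, 3), pool now (10, 7, 7)
  proc-H: need (1, 0, 5) fits (10, 7, 7); releases (1, 1, 1), pool now (11, 8, 8)
  blocked: proc-D wants (4, 9, 1), pool (11, 8, 8) — not enough r1
  blocked: proc-I wants (9, 9, 0), pool (11, 8, 8) — not enough r1
Processes that can never finish: proc-D and proc-I.


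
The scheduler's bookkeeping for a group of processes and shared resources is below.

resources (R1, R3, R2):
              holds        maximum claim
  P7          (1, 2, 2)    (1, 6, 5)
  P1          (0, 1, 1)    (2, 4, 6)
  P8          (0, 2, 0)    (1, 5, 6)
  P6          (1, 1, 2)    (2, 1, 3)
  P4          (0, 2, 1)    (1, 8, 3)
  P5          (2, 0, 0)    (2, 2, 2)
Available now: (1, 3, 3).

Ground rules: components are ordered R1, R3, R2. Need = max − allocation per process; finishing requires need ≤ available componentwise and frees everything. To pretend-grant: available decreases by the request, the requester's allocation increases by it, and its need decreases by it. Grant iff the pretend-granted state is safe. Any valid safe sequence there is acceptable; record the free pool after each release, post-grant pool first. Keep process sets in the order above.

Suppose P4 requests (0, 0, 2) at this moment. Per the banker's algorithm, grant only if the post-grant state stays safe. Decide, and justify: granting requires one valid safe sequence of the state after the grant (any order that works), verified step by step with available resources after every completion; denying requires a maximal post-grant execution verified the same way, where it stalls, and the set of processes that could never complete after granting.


GRANT. The post-grant state is safe; one safe sequence: P6, P7, P5, P4, P8, P1.
Key observation: even at the reduced pool (1, 3, 1), P6 fits immediately, so safety survives the grant.
Check on the post-grant state, step by step:
  pool = (1, 3, 1)
  run P6 (needs (1, 0, 1), free (1, 3, 1)); after release of (1, 1, 2) the pool is (2, 4, 3)
  run P7 (needs (0, 4, 3), free (2, 4, 3)); after release of (1, 2, 2) the pool is (3, 6, 5)
  run P5 (needs (0, 2, 2), free (3, 6, 5)); after release of (2, 0, 0) the pool is (5, 6, 5)
  run P4 (needs (1, 6, 0), free (5, 6, 5)); after release of (0, 2, 3) the pool is (5, 8, 8)
  run P8 (needs (1, 3, 6), free (5, 8, 8)); after release of (0, 2, 0) the pool is (5, 10, 8)
  run P1 (needs (2, 3, 5), free (5, 10, 8)); after release of (0, 1, 1) the pool is (5, 11, 9)


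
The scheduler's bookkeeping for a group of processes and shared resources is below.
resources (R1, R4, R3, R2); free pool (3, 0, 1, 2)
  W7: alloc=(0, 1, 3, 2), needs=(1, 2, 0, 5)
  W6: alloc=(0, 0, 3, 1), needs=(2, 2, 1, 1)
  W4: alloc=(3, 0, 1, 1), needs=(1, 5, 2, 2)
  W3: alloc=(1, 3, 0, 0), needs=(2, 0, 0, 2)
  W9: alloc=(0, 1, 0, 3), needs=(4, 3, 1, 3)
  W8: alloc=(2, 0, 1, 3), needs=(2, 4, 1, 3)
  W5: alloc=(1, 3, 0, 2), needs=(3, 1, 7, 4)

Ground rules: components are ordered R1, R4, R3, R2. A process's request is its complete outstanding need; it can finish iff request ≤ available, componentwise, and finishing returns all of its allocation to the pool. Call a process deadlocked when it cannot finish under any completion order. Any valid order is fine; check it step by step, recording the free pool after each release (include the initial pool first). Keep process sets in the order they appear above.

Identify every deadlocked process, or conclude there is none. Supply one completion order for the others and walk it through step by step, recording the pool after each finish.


The deadlocked set is empty.
Key observation: the pool covers W3 at once, and every later process fits after earlier releases.
One completion order for the rest: W3, W6, W9, W7, W4, W8, W5. Walking it through:
  pool = (3, 0, 1, 2)
  run W3 (needs (2, 0, 0, 2), free (3, 0, 1, 2)); after release of (1, 3, 0, 0) the pool is (4, 3, 1, 2)
  run W6 (needs (2, 2, 1, 1), free (4, 3, 1, 2)); after release of (0, 0, 3, 1) the pool is (4, 3, 4, 3)
  run W9 (needs (4, 3, 1, 3), free (4, 3, 4, 3)); after release of (0, 1, 0, 3) the pool is (4, 4, 4, 6)
  run W7 (needs (1, 2, 0, 5), free (4, 4, 4, 6)); after release of (0, 1, 3, 2) the pool is (4, 5, 7, 8)
  run W4 (needs (1, 5, 2, 2), free (4, 5, 7, 8)); after release of (3, 0, 1, 1) the pool is (7, 5, 8, 9)
  run W8 (needs (2, 4, 1, 3), free (7, 5, 8, 9)); after release of (2, 0, 1, 3) the pool is (9, 5, 9, 12)
  run W5 (needs (3, 1, 7, 4), free (9, 5, 9, 12)); after release of (1, 3, 0, 2) the pool is (10, 8, 9, 14)


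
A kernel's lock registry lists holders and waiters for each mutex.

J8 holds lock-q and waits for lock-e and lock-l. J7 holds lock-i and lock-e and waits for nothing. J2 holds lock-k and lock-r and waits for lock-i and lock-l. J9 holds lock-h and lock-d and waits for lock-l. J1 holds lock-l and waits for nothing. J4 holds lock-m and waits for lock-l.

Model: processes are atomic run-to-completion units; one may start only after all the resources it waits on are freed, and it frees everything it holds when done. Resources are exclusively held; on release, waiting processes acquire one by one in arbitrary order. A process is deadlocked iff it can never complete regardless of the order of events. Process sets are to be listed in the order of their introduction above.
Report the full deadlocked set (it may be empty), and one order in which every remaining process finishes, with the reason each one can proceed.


No process is deadlocked.
Key observation: every chain of waits terminates; starting from the processes that wait on nothing, all the rest unlock in turn.
One completion order for the rest: J1, J7, J9, J4, J2, J8.
Walking it through:
  run J1 (it waits on nothing); releases lock-l
  run J7 (it waits on nothing); releases lock-i and lock-e
  J9 waits on lock-l — all released -> runs and releases lock-h and lock-d
  J4 waits on lock-l — all released -> runs and releases lock-m
  J2 waits on lock-i and lock-l — all released -> runs and releases lock-k and lock-r
  J8 waits on lock-e and lock-l — all released -> runs and releases lock-q


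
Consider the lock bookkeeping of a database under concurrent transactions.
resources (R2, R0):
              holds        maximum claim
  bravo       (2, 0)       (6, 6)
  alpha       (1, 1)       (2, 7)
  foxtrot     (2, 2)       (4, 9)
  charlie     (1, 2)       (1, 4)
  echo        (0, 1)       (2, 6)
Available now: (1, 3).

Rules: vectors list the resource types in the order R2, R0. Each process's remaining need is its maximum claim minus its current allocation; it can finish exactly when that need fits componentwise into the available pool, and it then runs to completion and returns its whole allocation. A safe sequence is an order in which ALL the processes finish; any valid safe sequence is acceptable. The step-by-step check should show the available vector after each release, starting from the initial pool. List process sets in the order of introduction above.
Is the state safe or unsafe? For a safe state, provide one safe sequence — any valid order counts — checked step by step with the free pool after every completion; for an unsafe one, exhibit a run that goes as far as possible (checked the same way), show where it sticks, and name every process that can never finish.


SAFE. One safe sequence: charlie, echo, alpha, foxtrot, bravo.
Key observation: echo marks the first exact bind of the order: its need (2, 5) fits the free (2, 5) with zero slack on a requested resource.
Verifying each step:
  pool = (1, 3)
  run charlie (needs (0, 2), free (1, 3)); after release of (1, 2) the pool is (2, 5)
  run echo (needs (2, 5), free (2, 5)); after release of (0, 1) the pool is (2, 6)
  run alpha (needs (1, 6), free (2, 6)); after release of (1, 1) the pool is (3, 7)
  run foxtrot (needs (2, 7), free (3, 7)); after release of (2, 2) the pool is (5, 9)
  run bravo (needs (4, 6), free (5, 9)); after release of (2, 0) the pool is (7, 9)


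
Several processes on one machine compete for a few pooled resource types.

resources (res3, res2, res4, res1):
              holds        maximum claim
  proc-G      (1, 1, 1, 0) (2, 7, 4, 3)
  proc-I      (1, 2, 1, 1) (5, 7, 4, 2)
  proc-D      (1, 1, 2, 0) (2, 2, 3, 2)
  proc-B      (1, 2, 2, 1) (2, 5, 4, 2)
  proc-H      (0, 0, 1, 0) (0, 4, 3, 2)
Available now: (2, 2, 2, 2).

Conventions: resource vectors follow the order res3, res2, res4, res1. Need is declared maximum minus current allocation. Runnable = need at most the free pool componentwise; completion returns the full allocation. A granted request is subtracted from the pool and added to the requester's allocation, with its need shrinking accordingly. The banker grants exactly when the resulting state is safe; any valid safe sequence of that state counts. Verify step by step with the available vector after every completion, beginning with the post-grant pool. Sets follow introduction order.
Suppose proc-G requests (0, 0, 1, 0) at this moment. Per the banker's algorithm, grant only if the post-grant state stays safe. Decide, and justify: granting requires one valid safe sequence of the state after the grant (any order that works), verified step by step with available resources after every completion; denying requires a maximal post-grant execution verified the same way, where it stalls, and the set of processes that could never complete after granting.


GRANT: granting preserves safety; a valid post-grant sequence is proc-D, proc-B, proc-H, proc-I, proc-G.
Key observation: after the grant the pool drops to (2, 2, 1, 2), which still lets proc-D finish first and unwind the rest.
Check on the post-grant state, step by step:
  pool = (2, 2, 1, 2)
  proc-D needs (1, 1, 1, 2) <= (2, 2, 1, 2) -> finishes; pool += (1, 1, 2, 0) = (3, 3, 3, 2)
  proc-B needs (1, 3, 2, 1) <= (3, 3, 3, 2) -> finishes; pool += (1, 2, 2, 1) = (4, 5, 5, 3)
  proc-H needs (0, 4, 2, 2) <= (4, 5, 5, 3) -> finishes; pool += (0, 0, 1, 0) = (4, 5, 6, 3)
  proc-I needs (4, 5, 3, 1) <= (4, 5, 6, 3) -> finishes; pool += (1, 2, 1, 1) = (5, 7, 7, 4)
  proc-G needs (1, 6, 2, 3) <= (5, 7, 7, 4) -> finishes; pool += (1, 1, 2, 0) = (6, 8, 9, 4)


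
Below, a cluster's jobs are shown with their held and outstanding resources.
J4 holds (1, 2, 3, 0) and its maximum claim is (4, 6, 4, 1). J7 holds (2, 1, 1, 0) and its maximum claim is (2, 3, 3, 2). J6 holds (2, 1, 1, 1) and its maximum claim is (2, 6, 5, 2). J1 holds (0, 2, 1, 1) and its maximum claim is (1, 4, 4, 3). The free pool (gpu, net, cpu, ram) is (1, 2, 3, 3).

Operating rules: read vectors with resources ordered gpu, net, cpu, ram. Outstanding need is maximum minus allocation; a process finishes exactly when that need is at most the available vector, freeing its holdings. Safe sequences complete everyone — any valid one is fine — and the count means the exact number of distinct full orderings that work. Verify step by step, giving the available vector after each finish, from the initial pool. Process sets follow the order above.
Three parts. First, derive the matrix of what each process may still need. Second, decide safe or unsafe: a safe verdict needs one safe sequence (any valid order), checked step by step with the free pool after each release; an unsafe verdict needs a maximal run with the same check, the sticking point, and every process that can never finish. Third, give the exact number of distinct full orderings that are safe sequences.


(1) Outstanding need per process (order gpu, net, cpu, ram):
  J4: (3, 4, 1, 1)
  J7: (0, 2, 2, 2)
  J6: (0, 5, 4, 1)
  J1: (1, 2, 3, 2)
(2) SAFE. One safe sequence: J1, J7, J6, J4.
Key observation: the first exact fit in this order is J1 — it needs (1, 2, 3, 2) with (1, 2, 3, 3) free, meeting a requested resource to the last unit.
Walking it through:
  pool = (1, 2, 3, 3)
  J1 needs (1, 2, 3, 2) <= (1, 2, 3, 3) -> finishes; pool += (0, 2, 1, 1) = (1, 4, 4, 4)
  J7 needs (0, 2, 2, 2) <= (1, 4, 4, 4) -> finishes; pool += (2, 1, 1, 0) = (3, 5, 5, 4)
  J6 needs (0, 5, 4, 1) <= (3, 5, 5, 4) -> finishes; pool += (2, 1, 1, 1) = (5, 6, 6, 5)
  J4 needs (3, 4, 1, 1) <= (5, 6, 6, 5) -> finishes; pool += (1, 2, 3, 0) = (6, 8, 9, 5)
(3) The exact count: 4 of the possible complete orderings are safe sequences.


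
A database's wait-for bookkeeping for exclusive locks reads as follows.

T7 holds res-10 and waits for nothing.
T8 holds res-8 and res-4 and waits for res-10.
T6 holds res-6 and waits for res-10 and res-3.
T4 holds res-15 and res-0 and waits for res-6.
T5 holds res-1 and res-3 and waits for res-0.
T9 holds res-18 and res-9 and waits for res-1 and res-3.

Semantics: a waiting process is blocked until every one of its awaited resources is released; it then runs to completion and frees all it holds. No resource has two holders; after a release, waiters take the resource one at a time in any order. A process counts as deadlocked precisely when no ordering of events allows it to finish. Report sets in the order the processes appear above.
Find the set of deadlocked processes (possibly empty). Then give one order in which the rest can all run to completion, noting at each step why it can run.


The deadlocked set is T6, T4, T5 and T9.
Key observation: the wait chain closes on itself along T6 -> T5 -> T4 -> T6; T9 waits into the deadlock from upstream.
The rest can finish in the order T7, T8.
Verifying each step:
  T7 waits on nothing -> runs at once and releases res-10
  run T8 (all its waits — res-10 — are resolved); releases res-8 and res-4


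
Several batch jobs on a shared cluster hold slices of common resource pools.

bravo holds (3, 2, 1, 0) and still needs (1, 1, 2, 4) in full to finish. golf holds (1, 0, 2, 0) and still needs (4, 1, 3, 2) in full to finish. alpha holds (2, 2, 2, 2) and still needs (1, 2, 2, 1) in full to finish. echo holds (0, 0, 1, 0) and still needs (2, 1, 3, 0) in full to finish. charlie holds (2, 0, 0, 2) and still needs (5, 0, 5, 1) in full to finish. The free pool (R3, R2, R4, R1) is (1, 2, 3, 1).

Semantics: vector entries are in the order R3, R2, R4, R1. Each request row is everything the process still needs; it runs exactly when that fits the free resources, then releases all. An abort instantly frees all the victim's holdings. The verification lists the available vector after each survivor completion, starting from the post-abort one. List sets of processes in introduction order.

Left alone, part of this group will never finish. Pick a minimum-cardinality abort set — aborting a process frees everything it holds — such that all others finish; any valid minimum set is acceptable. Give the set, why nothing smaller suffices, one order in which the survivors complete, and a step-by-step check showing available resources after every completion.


Minimum abort set: bravo.
Key observation: the deadlocked golf becomes finishable only because bravo released (3, 2, 1, 0); it completes at step 2 below.
Why nothing smaller works: aborting no one leaves the state deadlocked as given.
The survivors complete as alpha, golf, charlie, echo. Walking it through (starting from the post-abort pool):
  pool = (4, 4, 4, 1)
  alpha: need (1, 2, 2, 1) fits (4, 4, 4, 1); releases (2, 2, 2, 2), pool now (6, 6, 6, 3)
  golf: need (4, 1, 3, 2) fits (6, 6, 6, 3); releases (1, 0, 2, 0), pool now (7, 6, 8, 3)
  charlie: need (5, 0, 5, 1) fits (7, 6, 8, 3); releases (2, 0, 0, 2), pool now (9, 6, 8, 5)
  echo: need (2, 1, 3, 0) fits (9, 6, 8, 5); releases (0, 0, 1, 0), pool now (9, 6, 9, 5)


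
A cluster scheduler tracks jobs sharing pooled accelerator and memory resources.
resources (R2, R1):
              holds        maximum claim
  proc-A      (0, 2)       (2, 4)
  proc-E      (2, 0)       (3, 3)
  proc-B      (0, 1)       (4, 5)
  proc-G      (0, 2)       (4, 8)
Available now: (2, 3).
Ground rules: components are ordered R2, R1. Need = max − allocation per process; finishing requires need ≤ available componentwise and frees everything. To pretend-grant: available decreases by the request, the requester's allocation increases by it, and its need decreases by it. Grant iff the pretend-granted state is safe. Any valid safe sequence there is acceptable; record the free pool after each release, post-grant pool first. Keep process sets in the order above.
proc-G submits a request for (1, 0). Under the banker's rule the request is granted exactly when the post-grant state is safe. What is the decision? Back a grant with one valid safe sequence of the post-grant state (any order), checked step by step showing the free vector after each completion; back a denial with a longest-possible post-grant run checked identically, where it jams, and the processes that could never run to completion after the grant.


DENY — the pretend-granted state is unsafe.
Key observation: after proc-E, proc-A the pool peaks at (3, 5), and each blocked process is short somewhere: proc-B on R2; proc-G on R1.
On the post-grant state, proc-E, proc-A is a maximal run — nothing extends it. Check, step by step:
  pool = (1, 3)
  run proc-E (needs (1, 3), free (1, 3)); after release of (2, 0) the pool is (3, 3)
  run proc-A (needs (2, 2), free (3, 3)); after release of (0, 2) the pool is (3, 5)
  proc-B still needs (4, 4) but only (3, 5) is free — short on R2
  proc-G still needs (3, 6) but only (3, 5) is free — short on R1
Had the request been granted, proc-B and proc-G could never finish.
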